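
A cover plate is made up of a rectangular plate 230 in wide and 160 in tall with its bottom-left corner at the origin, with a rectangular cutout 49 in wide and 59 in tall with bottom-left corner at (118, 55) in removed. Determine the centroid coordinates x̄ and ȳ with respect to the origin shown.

x̄ = 112.66 in, ȳ = 79.62 in

plate: A = 230 × 160 = 36800.00, centroid at (115.00, 80.00).
hole: A = −(49 × 59) = -2891.00, centroid at (142.50, 84.50).
ΣA = 33909.00 in²
ΣAx̄ = (36800.00)(115.00) + (-2891.00)(142.50) = 3820032.50 in³
ΣAȳ = (36800.00)(80.00) + (-2891.00)(84.50) = 2699710.50 in³
x̄ = 3820032.50 / 33909.00 = 112.66 in
ȳ = 2699710.50 / 33909.00 = 79.62 in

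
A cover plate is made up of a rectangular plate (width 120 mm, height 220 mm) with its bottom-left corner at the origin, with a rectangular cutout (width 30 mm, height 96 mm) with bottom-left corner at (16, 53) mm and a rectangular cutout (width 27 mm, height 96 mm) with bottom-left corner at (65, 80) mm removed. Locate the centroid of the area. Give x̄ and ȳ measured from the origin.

x̄ = 61.70 mm, ȳ = 109.01 mm

plate: A = 120 × 220 = 26400.00, centroid at (60.00, 110.00).
hole 1: A = −(30 × 96) = -2880.00, centroid at (31.00, 101.00).
hole 2: A = −(27 × 96) = -2592.00, centroid at (78.50, 128.00).
ΣA = 20928.00 mm²
ΣAx̄ = (26400.00)(60.00) + (-2880.00)(31.00) + (-2592.00)(78.50) = 1291248.00 mm³
ΣAȳ = (26400.00)(110.00) + (-2880.00)(101.00) + (-2592.00)(128.00) = 2281344.00 mm³
x̄ = 1291248.00 / 20928.00 = 61.70 mm
ȳ = 2281344.00 / 20928.00 = 109.01 mm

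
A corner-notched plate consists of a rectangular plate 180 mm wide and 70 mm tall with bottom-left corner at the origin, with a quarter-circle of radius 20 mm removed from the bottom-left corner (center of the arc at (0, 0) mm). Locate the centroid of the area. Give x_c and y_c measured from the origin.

x_c = 92.08 mm, y_c = 35.68 mm

Part | A | x̄ᵢ | ȳᵢ | A·x̄ᵢ | A·ȳᵢ
plate | 12600.00 | 90.00 | 35.00 | 1134000.00 | 441000.00
removed quarter-circle | -314.16 | 8.49 | 8.49 | -2666.67 | -2666.67
Σ | 12285.84 |  |  | 1131333.33 | 438333.33
x_c = 1131333.33 / 12285.84 = 92.08 mm
y_c = 438333.33 / 12285.84 = 35.68 mm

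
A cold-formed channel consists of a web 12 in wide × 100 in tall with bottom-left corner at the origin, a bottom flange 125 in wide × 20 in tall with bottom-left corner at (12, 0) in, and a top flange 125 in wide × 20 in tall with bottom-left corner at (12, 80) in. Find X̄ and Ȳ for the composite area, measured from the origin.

web: A = 12 × 100 = 1200.00, centroid at (6.00, 50.00).
bottom flange: A = 125 × 20 = 2500.00, centroid at (74.50, 10.00).
top flange: A = 125 × 20 = 2500.00, centroid at (74.50, 90.00).
ΣA = 6200.00 in², ΣAX̄ = 379700.00 in³, ΣAȲ = 310000.00 in³.
X̄ = 379700.00/6200.00 = 61.24 in; Ȳ = 310000.00/6200.00 = 50.00 in.

X̄ = 61.24 in, Ȳ = 50.00 in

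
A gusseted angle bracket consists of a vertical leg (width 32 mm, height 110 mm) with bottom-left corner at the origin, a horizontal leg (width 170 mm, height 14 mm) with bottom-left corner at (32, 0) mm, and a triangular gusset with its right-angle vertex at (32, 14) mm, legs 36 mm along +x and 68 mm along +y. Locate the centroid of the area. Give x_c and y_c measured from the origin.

Part | A | x̄ᵢ | ȳᵢ | A·x̄ᵢ | A·ȳᵢ
vertical leg | 3520.00 | 16.00 | 55.00 | 56320.00 | 193600.00
horizontal leg | 2380.00 | 117.00 | 7.00 | 278460.00 | 16660.00
gusset | 1224.00 | 44.00 | 36.67 | 53856.00 | 44880.00
Σ | 7124.00 |  |  | 388636.00 | 255140.00
x_c = 388636.00 / 7124.00 = 54.55 mm
y_c = 255140.00 / 7124.00 = 35.81 mm

x_c = 54.55 mm, y_c = 35.81 mm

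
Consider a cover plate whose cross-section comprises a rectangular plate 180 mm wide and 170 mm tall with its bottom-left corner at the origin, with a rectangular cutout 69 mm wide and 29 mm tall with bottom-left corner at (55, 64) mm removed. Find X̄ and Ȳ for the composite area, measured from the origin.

plate: A = 180 × 170 = 30600.00, centroid at (90.00, 85.00).
hole: A = −(69 × 29) = -2001.00, centroid at (89.50, 78.50).
ΣA = 28599.00 mm²
ΣAX̄ = (30600.00)(90.00) + (-2001.00)(89.50) = 2574910.50 mm³
ΣAȲ = (30600.00)(85.00) + (-2001.00)(78.50) = 2443921.50 mm³
X̄ = 2574910.50 / 28599.00 = 90.03 mm
Ȳ = 2443921.50 / 28599.00 = 85.45 mm

X̄ = 90.03 mm, Ȳ = 85.45 mm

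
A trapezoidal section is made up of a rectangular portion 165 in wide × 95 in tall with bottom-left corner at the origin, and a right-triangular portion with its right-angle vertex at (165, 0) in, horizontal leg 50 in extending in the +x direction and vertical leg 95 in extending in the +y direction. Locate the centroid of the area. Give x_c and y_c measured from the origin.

x_c = 95.55 in, y_c = 45.42 in

rectangular portion: A = 165 × 95 = 15675.00, centroid at (82.50, 47.50).
triangular portion: A = ½·50·95 = 2375.00, centroid at (181.67, 31.67).
ΣA = 18050.00 in²
ΣAx_c = (15675.00)(82.50) + (2375.00)(181.67) = 1724645.83 in³
ΣAy_c = (15675.00)(47.50) + (2375.00)(31.67) = 819770.83 in³
x_c = 1724645.83 / 18050.00 = 95.55 in
y_c = 819770.83 / 18050.00 = 45.42 in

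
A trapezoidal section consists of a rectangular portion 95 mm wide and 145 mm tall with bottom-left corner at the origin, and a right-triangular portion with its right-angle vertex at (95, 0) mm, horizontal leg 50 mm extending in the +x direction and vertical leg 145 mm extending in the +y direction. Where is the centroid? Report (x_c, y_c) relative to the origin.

rectangular portion: A = 95 × 145 = 13775.00, centroid at (47.50, 72.50).
triangular portion: A = ½·50·145 = 3625.00, centroid at (111.67, 48.33).
ΣA = 17400.00 mm², ΣAx_c = 1059104.17 mm³, ΣAy_c = 1173895.83 mm³.
x_c = 1059104.17/17400.00 = 60.87 mm; y_c = 1173895.83/17400.00 = 67.47 mm.

x_c = 60.87 mm, y_c = 67.47 mm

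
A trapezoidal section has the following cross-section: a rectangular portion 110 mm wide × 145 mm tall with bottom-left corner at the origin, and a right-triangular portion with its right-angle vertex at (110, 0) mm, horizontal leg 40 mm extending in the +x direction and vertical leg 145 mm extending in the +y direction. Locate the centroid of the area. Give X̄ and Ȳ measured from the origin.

Part | A | x̄ᵢ | ȳᵢ | A·x̄ᵢ | A·ȳᵢ
rectangular portion | 15950.00 | 55.00 | 72.50 | 877250.00 | 1156375.00
triangular portion | 2900.00 | 123.33 | 48.33 | 357666.67 | 140166.67
Σ | 18850.00 |  |  | 1234916.67 | 1296541.67
X̄ = 1234916.67 / 18850.00 = 65.51 mm
Ȳ = 1296541.67 / 18850.00 = 68.78 mm

X̄ = 65.51 mm, Ȳ = 68.78 mm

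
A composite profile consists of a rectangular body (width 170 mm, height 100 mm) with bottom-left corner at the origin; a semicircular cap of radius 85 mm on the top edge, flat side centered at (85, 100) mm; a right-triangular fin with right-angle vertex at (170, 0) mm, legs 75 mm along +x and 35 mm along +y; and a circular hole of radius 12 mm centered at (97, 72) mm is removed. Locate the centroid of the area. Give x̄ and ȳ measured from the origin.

rectangular body: A = 170 × 100 = 17000.00, centroid at (85.00, 50.00).
semicircular top: A = ½π·85² = 11349.00, centroid at (85.00, 136.08).
triangular fin: A = ½·75·35 = 1312.50, centroid at (195.00, 11.67).
hole: A = −π·12² = -452.39, centroid at (97.00, 72.00).
ΣA = 29209.11 mm², ΣAx̄ = 2621721.03 mm³, ΣAȳ = 2377057.48 mm³.
x̄ = 2621721.03/29209.11 = 89.76 mm; ȳ = 2377057.48/29209.11 = 81.38 mm.

x̄ = 89.76 mm, ȳ = 81.38 mm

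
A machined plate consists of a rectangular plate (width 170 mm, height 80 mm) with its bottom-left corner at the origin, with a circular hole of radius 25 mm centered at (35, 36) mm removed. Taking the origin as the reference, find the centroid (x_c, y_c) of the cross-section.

plate: A = 170 × 80 = 13600.00, centroid at (85.00, 40.00).
hole: A = −π·25² = -1963.50, centroid at (35.00, 36.00).
ΣA = 11636.50 mm²
ΣAx_c = (13600.00)(85.00) + (-1963.50)(35.00) = 1087277.66 mm³
ΣAy_c = (13600.00)(40.00) + (-1963.50)(36.00) = 473314.17 mm³
x_c = 1087277.66 / 11636.50 = 93.44 mm
y_c = 473314.17 / 11636.50 = 40.67 mm

x_c = 93.44 mm, y_c = 40.67 mm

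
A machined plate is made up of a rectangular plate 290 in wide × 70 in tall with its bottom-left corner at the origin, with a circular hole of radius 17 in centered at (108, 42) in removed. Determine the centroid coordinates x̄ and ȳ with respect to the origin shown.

plate: A = 290 × 70 = 20300.00, centroid at (145.00, 35.00).
hole: A = −π·17² = -907.92, centroid at (108.00, 42.00).
ΣA = 19392.08 in², ΣAx̄ = 2845444.61 in³, ΣAȳ = 672367.35 in³.
x̄ = 2845444.61/19392.08 = 146.73 in; ȳ = 672367.35/19392.08 = 34.67 in.

x̄ = 146.73 in, ȳ = 34.67 in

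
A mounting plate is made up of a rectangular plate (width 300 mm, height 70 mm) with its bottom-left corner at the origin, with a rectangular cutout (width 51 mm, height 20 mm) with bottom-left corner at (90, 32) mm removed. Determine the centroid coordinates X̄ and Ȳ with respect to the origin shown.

X̄ = 151.76 mm, Ȳ = 34.64 mm

plate: A = 300 × 70 = 21000.00, centroid at (150.00, 35.00).
hole: A = −(51 × 20) = -1020.00, centroid at (115.50, 42.00).
ΣA = 19980.00 mm², ΣAX̄ = 3032190.00 mm³, ΣAȲ = 692160.00 mm³.
X̄ = 3032190.00/19980.00 = 151.76 mm; Ȳ = 692160.00/19980.00 = 34.64 mm.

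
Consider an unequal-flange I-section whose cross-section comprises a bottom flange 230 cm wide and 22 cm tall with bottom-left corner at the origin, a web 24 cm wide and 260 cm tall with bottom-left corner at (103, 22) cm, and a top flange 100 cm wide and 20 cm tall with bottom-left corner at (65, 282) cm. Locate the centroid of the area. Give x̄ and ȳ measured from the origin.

Part | A | x̄ᵢ | ȳᵢ | A·x̄ᵢ | A·ȳᵢ
bottom flange | 5060.00 | 115.00 | 11.00 | 581900.00 | 55660.00
web | 6240.00 | 115.00 | 152.00 | 717600.00 | 948480.00
top flange | 2000.00 | 115.00 | 292.00 | 230000.00 | 584000.00
Σ | 13300.00 |  |  | 1529500.00 | 1588140.00
x̄ = 1529500.00 / 13300.00 = 115.00 cm
ȳ = 1588140.00 / 13300.00 = 119.41 cm

x̄ = 115.00 cm, ȳ = 119.41 cm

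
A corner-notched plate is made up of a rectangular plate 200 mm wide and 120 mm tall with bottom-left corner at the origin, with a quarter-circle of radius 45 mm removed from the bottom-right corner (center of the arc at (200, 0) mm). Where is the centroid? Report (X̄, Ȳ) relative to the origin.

Part | A | x̄ᵢ | ȳᵢ | A·x̄ᵢ | A·ȳᵢ
plate | 24000.00 | 100.00 | 60.00 | 2400000.00 | 1440000.00
removed quarter-circle | -1590.43 | 180.90 | 19.10 | -287711.26 | -30375.00
Σ | 22409.57 |  |  | 2112288.74 | 1409625.00
X̄ = 2112288.74 / 22409.57 = 94.26 mm
Ȳ = 1409625.00 / 22409.57 = 62.90 mm

X̄ = 94.26 mm, Ȳ = 62.90 mm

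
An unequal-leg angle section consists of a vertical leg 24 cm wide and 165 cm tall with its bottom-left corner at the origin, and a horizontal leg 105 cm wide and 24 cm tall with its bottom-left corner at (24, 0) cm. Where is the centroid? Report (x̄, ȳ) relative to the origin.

x̄ = 37.08 cm, ȳ = 55.08 cm

Part | A | x̄ᵢ | ȳᵢ | A·x̄ᵢ | A·ȳᵢ
vertical leg | 3960.00 | 12.00 | 82.50 | 47520.00 | 326700.00
horizontal leg | 2520.00 | 76.50 | 12.00 | 192780.00 | 30240.00
Σ | 6480.00 |  |  | 240300.00 | 356940.00
x̄ = 240300.00 / 6480.00 = 37.08 cm
ȳ = 356940.00 / 6480.00 = 55.08 cm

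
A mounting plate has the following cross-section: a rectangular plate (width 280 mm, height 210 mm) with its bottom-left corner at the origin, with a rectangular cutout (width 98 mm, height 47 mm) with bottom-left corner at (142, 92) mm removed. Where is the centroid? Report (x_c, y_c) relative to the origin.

plate: A = 280 × 210 = 58800.00, centroid at (140.00, 105.00).
hole: A = −(98 × 47) = -4606.00, centroid at (191.00, 115.50).
ΣA = 54194.00 mm²
ΣAx_c = (58800.00)(140.00) + (-4606.00)(191.00) = 7352254.00 mm³
ΣAy_c = (58800.00)(105.00) + (-4606.00)(115.50) = 5642007.00 mm³
x_c = 7352254.00 / 54194.00 = 135.67 mm
y_c = 5642007.00 / 54194.00 = 104.11 mm

x_c = 135.67 mm, y_c = 104.11 mm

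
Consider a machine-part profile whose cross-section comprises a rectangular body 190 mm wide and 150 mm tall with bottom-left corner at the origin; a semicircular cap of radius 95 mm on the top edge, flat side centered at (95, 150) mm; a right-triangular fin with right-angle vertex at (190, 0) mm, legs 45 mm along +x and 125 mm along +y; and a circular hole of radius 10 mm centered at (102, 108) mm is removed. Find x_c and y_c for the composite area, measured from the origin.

rectangular body: A = 190 × 150 = 28500.00, centroid at (95.00, 75.00).
semicircular top: A = ½π·95² = 14176.44, centroid at (95.00, 190.32).
triangular fin: A = ½·45·125 = 2812.50, centroid at (205.00, 41.67).
hole: A = −π·10² = -314.16, centroid at (102.00, 108.00).
ΣA = 45174.78 mm², ΣAx_c = 4598779.76 mm³, ΣAy_c = 4918807.16 mm³.
x_c = 4598779.76/45174.78 = 101.80 mm; y_c = 4918807.16/45174.78 = 108.88 mm.

x_c = 101.80 mm, y_c = 108.88 mm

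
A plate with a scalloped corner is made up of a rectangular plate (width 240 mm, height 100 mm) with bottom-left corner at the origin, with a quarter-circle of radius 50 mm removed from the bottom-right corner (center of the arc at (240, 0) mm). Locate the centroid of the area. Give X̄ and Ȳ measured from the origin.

X̄ = 111.20 mm, Ȳ = 52.56 mm

Part | A | x̄ᵢ | ȳᵢ | A·x̄ᵢ | A·ȳᵢ
plate | 24000.00 | 120.00 | 50.00 | 2880000.00 | 1200000.00
removed quarter-circle | -1963.50 | 218.78 | 21.22 | -429572.23 | -41666.67
Σ | 22036.50 |  |  | 2450427.77 | 1158333.33
X̄ = 2450427.77 / 22036.50 = 111.20 mm
Ȳ = 1158333.33 / 22036.50 = 52.56 mm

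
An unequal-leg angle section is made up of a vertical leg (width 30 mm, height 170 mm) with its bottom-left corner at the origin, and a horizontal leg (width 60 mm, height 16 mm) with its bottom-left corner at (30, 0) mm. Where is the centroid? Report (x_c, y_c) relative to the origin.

x_c = 22.13 mm, y_c = 72.80 mm

vertical leg: A = 30 × 170 = 5100.00, centroid at (15.00, 85.00).
horizontal leg: A = 60 × 16 = 960.00, centroid at (60.00, 8.00).
ΣA = 6060.00 mm²
ΣAx_c = (5100.00)(15.00) + (960.00)(60.00) = 134100.00 mm³
ΣAy_c = (5100.00)(85.00) + (960.00)(8.00) = 441180.00 mm³
x_c = 134100.00 / 6060.00 = 22.13 mm
y_c = 441180.00 / 6060.00 = 72.80 mm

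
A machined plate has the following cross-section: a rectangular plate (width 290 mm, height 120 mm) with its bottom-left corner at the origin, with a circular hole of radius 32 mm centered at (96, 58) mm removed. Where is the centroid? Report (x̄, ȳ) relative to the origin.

plate: A = 290 × 120 = 34800.00, centroid at (145.00, 60.00).
hole: A = −π·32² = -3216.99, centroid at (96.00, 58.00).
ΣA = 31583.01 mm², ΣAx̄ = 4737168.88 mm³, ΣAȳ = 1901414.53 mm³.
x̄ = 4737168.88/31583.01 = 149.99 mm; ȳ = 1901414.53/31583.01 = 60.20 mm.

x̄ = 149.99 mm, ȳ = 60.20 mm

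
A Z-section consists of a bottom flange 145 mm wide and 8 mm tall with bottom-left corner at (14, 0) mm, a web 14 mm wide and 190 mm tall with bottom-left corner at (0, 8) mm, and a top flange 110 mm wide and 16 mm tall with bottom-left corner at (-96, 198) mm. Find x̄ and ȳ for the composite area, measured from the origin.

bottom flange: A = 145 × 8 = 1160.00, centroid at (86.50, 4.00).
web: A = 14 × 190 = 2660.00, centroid at (7.00, 103.00).
top flange: A = 110 × 16 = 1760.00, centroid at (-41.00, 206.00).
ΣA = 5580.00 mm²
ΣAx̄ = (1160.00)(86.50) + (2660.00)(7.00) + (1760.00)(-41.00) = 46800.00 mm³
ΣAȳ = (1160.00)(4.00) + (2660.00)(103.00) + (1760.00)(206.00) = 641180.00 mm³
x̄ = 46800.00 / 5580.00 = 8.39 mm
ȳ = 641180.00 / 5580.00 = 114.91 mm

x̄ = 8.39 mm, ȳ = 114.91 mm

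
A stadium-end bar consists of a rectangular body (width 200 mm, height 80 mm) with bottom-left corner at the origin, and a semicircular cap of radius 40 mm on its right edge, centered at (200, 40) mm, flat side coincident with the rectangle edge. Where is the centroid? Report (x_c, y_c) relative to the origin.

x_c = 115.88 mm, y_c = 40.00 mm

Part | A | x̄ᵢ | ȳᵢ | A·x̄ᵢ | A·ȳᵢ
rectangular body | 16000.00 | 100.00 | 40.00 | 1600000.00 | 640000.00
semicircular end | 2513.27 | 216.98 | 40.00 | 545321.49 | 100530.96
Σ | 18513.27 |  |  | 2145321.49 | 740530.96
x_c = 2145321.49 / 18513.27 = 115.88 mm
y_c = 740530.96 / 18513.27 = 40.00 mm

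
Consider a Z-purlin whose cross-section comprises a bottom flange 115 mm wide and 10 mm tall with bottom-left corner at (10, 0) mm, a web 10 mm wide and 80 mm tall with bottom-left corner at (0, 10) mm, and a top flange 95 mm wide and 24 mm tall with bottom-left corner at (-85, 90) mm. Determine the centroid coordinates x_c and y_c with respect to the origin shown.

x_c = -0.92 mm, y_c = 65.79 mm

Part | A | x̄ᵢ | ȳᵢ | A·x̄ᵢ | A·ȳᵢ
bottom flange | 1150.00 | 67.50 | 5.00 | 77625.00 | 5750.00
web | 800.00 | 5.00 | 50.00 | 4000.00 | 40000.00
top flange | 2280.00 | -37.50 | 102.00 | -85500.00 | 232560.00
Σ | 4230.00 |  |  | -3875.00 | 278310.00
x_c = -3875.00 / 4230.00 = -0.92 mm
y_c = 278310.00 / 4230.00 = 65.79 mm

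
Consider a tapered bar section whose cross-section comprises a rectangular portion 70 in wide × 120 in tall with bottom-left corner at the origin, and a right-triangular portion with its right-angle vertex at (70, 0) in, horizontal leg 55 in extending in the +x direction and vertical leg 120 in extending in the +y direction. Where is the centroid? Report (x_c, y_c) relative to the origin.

Part | A | x̄ᵢ | ȳᵢ | A·x̄ᵢ | A·ȳᵢ
rectangular portion | 8400.00 | 35.00 | 60.00 | 294000.00 | 504000.00
triangular portion | 3300.00 | 88.33 | 40.00 | 291500.00 | 132000.00
Σ | 11700.00 |  |  | 585500.00 | 636000.00
x_c = 585500.00 / 11700.00 = 50.04 in
y_c = 636000.00 / 11700.00 = 54.36 in

x_c = 50.04 in, y_c = 54.36 in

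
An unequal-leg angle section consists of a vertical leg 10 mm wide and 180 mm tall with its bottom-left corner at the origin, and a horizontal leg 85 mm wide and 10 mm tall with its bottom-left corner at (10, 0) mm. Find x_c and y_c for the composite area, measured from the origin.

x_c = 20.24 mm, y_c = 62.74 mm

vertical leg: A = 10 × 180 = 1800.00, centroid at (5.00, 90.00).
horizontal leg: A = 85 × 10 = 850.00, centroid at (52.50, 5.00).
ΣA = 2650.00 mm², ΣAx_c = 53625.00 mm³, ΣAy_c = 166250.00 mm³.
x_c = 53625.00/2650.00 = 20.24 mm; y_c = 166250.00/2650.00 = 62.74 mm.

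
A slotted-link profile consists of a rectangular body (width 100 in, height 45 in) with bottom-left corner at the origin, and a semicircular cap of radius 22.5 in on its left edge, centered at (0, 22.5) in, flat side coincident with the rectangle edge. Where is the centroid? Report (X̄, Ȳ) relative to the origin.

rectangular body: A = 100 × 45 = 4500.00, centroid at (50.00, 22.50).
semicircular end: A = ½π·22.5² = 795.22, centroid at (-9.55, 22.50).
ΣA = 5295.22 in²
ΣAX̄ = (4500.00)(50.00) + (795.22)(-9.55) = 217406.25 in³
ΣAȲ = (4500.00)(22.50) + (795.22)(22.50) = 119142.35 in³
X̄ = 217406.25 / 5295.22 = 41.06 in
Ȳ = 119142.35 / 5295.22 = 22.50 in

X̄ = 41.06 in, Ȳ = 22.50 in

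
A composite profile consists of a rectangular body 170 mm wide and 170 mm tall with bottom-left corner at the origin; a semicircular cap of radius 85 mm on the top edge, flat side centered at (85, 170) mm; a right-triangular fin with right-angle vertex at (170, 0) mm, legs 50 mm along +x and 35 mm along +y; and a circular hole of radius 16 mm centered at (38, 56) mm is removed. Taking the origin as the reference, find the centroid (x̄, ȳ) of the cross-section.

rectangular body: A = 170 × 170 = 28900.00, centroid at (85.00, 85.00).
semicircular top: A = ½π·85² = 11349.00, centroid at (85.00, 206.08).
triangular fin: A = ½·50·35 = 875.00, centroid at (186.67, 11.67).
hole: A = −π·16² = -804.25, centroid at (38.00, 56.00).
ΣA = 40319.76 mm², ΣAx̄ = 3553937.21 mm³, ΣAȳ = 4760417.72 mm³.
x̄ = 3553937.21/40319.76 = 88.14 mm; ȳ = 4760417.72/40319.76 = 118.07 mm.

x̄ = 88.14 mm, ȳ = 118.07 mm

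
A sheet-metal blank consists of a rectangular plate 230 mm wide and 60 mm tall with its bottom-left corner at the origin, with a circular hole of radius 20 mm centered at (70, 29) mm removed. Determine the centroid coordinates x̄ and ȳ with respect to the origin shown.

Part | A | x̄ᵢ | ȳᵢ | A·x̄ᵢ | A·ȳᵢ
plate | 13800.00 | 115.00 | 30.00 | 1587000.00 | 414000.00
hole | -1256.64 | 70.00 | 29.00 | -87964.59 | -36442.47
Σ | 12543.36 |  |  | 1499035.41 | 377557.53
x̄ = 1499035.41 / 12543.36 = 119.51 mm
ȳ = 377557.53 / 12543.36 = 30.10 mm

x̄ = 119.51 mm, ȳ = 30.10 mm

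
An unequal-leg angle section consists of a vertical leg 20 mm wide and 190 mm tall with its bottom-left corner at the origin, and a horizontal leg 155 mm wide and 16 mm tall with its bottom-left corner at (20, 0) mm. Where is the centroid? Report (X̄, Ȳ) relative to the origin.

X̄ = 44.55 mm, Ȳ = 60.64 mm

vertical leg: A = 20 × 190 = 3800.00, centroid at (10.00, 95.00).
horizontal leg: A = 155 × 16 = 2480.00, centroid at (97.50, 8.00).
ΣA = 6280.00 mm²
ΣAX̄ = (3800.00)(10.00) + (2480.00)(97.50) = 279800.00 mm³
ΣAȲ = (3800.00)(95.00) + (2480.00)(8.00) = 380840.00 mm³
X̄ = 279800.00 / 6280.00 = 44.55 mm
Ȳ = 380840.00 / 6280.00 = 60.64 mm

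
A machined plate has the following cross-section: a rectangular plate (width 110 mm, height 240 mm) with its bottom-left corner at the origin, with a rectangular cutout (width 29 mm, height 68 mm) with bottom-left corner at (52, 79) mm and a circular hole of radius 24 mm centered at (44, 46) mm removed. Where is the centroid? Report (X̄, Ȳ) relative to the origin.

X̄ = 54.88 mm, Ȳ = 126.53 mm

plate: A = 110 × 240 = 26400.00, centroid at (55.00, 120.00).
hole 1: A = −(29 × 68) = -1972.00, centroid at (66.50, 113.00).
hole 2: A = −π·24² = -1809.56, centroid at (44.00, 46.00).
ΣA = 22618.44 mm², ΣAX̄ = 1241241.48 mm³, ΣAȲ = 2861924.36 mm³.
X̄ = 1241241.48/22618.44 = 54.88 mm; Ȳ = 2861924.36/22618.44 = 126.53 mm.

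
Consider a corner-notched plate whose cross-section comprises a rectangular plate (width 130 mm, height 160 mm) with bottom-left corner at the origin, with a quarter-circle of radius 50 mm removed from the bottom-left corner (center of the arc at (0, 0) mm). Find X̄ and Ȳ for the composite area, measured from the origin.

plate: A = 130 × 160 = 20800.00, centroid at (65.00, 80.00).
removed quarter-circle: A = −¼π·50² = -1963.50, centroid at (21.22, 21.22).
ΣA = 18836.50 mm², ΣAX̄ = 1310333.33 mm³, ΣAȲ = 1622333.33 mm³.
X̄ = 1310333.33/18836.50 = 69.56 mm; Ȳ = 1622333.33/18836.50 = 86.13 mm.

X̄ = 69.56 mm, Ȳ = 86.13 mm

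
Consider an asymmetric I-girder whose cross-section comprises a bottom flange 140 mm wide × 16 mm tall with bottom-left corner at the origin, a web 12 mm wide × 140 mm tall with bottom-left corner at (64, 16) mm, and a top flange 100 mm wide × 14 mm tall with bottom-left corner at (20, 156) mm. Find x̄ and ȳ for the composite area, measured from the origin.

x̄ = 70.00 mm, ȳ = 73.42 mm

bottom flange: A = 140 × 16 = 2240.00, centroid at (70.00, 8.00).
web: A = 12 × 140 = 1680.00, centroid at (70.00, 86.00).
top flange: A = 100 × 14 = 1400.00, centroid at (70.00, 163.00).
ΣA = 5320.00 mm², ΣAx̄ = 372400.00 mm³, ΣAȳ = 390600.00 mm³.
x̄ = 372400.00/5320.00 = 70.00 mm; ȳ = 390600.00/5320.00 = 73.42 mm.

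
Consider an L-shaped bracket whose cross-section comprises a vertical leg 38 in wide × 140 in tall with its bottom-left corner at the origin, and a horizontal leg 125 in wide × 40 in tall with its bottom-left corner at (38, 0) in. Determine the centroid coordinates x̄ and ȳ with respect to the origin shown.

Part | A | x̄ᵢ | ȳᵢ | A·x̄ᵢ | A·ȳᵢ
vertical leg | 5320.00 | 19.00 | 70.00 | 101080.00 | 372400.00
horizontal leg | 5000.00 | 100.50 | 20.00 | 502500.00 | 100000.00
Σ | 10320.00 |  |  | 603580.00 | 472400.00
x̄ = 603580.00 / 10320.00 = 58.49 in
ȳ = 472400.00 / 10320.00 = 45.78 in

x̄ = 58.49 in, ȳ = 45.78 in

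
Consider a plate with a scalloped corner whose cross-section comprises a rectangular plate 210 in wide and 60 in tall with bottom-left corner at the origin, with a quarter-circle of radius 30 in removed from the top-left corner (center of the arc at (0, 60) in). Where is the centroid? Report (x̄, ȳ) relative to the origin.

plate: A = 210 × 60 = 12600.00, centroid at (105.00, 30.00).
removed quarter-circle: A = −¼π·30² = -706.86, centroid at (12.73, 47.27).
ΣA = 11893.14 in²
ΣAx̄ = (12600.00)(105.00) + (-706.86)(12.73) = 1314000.00 in³
ΣAȳ = (12600.00)(30.00) + (-706.86)(47.27) = 344588.50 in³
x̄ = 1314000.00 / 11893.14 = 110.48 in
ȳ = 344588.50 / 11893.14 = 28.97 in

x̄ = 110.48 in, ȳ = 28.97 in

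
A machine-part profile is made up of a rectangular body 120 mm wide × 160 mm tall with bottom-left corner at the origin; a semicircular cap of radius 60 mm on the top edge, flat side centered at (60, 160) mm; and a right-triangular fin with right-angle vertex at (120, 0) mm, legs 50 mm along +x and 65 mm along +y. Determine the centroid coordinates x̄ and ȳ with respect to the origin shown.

Part | A | x̄ᵢ | ȳᵢ | A·x̄ᵢ | A·ȳᵢ
rectangular body | 19200.00 | 60.00 | 80.00 | 1152000.00 | 1536000.00
semicircular top | 5654.87 | 60.00 | 185.46 | 339292.01 | 1048778.68
triangular fin | 1625.00 | 136.67 | 21.67 | 222083.33 | 35208.33
Σ | 26479.87 |  |  | 1713375.34 | 2619987.02
x̄ = 1713375.34 / 26479.87 = 64.70 mm
ȳ = 2619987.02 / 26479.87 = 98.94 mm

x̄ = 64.70 mm, ȳ = 98.94 mm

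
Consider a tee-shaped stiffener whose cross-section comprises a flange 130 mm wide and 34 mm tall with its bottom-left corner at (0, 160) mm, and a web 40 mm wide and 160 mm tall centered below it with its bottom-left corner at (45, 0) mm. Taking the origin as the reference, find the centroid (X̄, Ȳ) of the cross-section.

web: A = 40 × 160 = 6400.00, centroid at (65.00, 80.00).
flange: A = 130 × 34 = 4420.00, centroid at (65.00, 177.00).
ΣA = 10820.00 mm²
ΣAX̄ = (6400.00)(65.00) + (4420.00)(65.00) = 703300.00 mm³
ΣAȲ = (6400.00)(80.00) + (4420.00)(177.00) = 1294340.00 mm³
X̄ = 703300.00 / 10820.00 = 65.00 mm
Ȳ = 1294340.00 / 10820.00 = 119.62 mm

X̄ = 65.00 mm, Ȳ = 119.62 mm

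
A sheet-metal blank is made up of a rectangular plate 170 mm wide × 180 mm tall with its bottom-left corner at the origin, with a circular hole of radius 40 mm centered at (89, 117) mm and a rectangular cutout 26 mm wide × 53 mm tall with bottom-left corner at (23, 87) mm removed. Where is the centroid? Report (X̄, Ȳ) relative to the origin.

plate: A = 170 × 180 = 30600.00, centroid at (85.00, 90.00).
hole 1: A = −π·40² = -5026.55, centroid at (89.00, 117.00).
hole 2: A = −(26 × 53) = -1378.00, centroid at (36.00, 113.50).
ΣA = 24195.45 mm²
ΣAX̄ = (30600.00)(85.00) + (-5026.55)(89.00) + (-1378.00)(36.00) = 2104029.21 mm³
ΣAȲ = (30600.00)(90.00) + (-5026.55)(117.00) + (-1378.00)(113.50) = 2009490.86 mm³
X̄ = 2104029.21 / 24195.45 = 86.96 mm
Ȳ = 2009490.86 / 24195.45 = 83.05 mm

X̄ = 86.96 mm, Ȳ = 83.05 mm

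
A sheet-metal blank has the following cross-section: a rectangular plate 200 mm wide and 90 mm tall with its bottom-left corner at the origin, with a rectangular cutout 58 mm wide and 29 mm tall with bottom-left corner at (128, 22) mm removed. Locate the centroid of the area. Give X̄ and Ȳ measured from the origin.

plate: A = 200 × 90 = 18000.00, centroid at (100.00, 45.00).
hole: A = −(58 × 29) = -1682.00, centroid at (157.00, 36.50).
ΣA = 16318.00 mm²
ΣAX̄ = (18000.00)(100.00) + (-1682.00)(157.00) = 1535926.00 mm³
ΣAȲ = (18000.00)(45.00) + (-1682.00)(36.50) = 748607.00 mm³
X̄ = 1535926.00 / 16318.00 = 94.12 mm
Ȳ = 748607.00 / 16318.00 = 45.88 mm

X̄ = 94.12 mm, Ȳ = 45.88 mm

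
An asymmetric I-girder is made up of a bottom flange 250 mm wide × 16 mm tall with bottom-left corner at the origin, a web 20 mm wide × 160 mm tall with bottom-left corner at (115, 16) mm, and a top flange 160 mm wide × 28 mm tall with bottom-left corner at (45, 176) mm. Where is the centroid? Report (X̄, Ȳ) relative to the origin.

bottom flange: A = 250 × 16 = 4000.00, centroid at (125.00, 8.00).
web: A = 20 × 160 = 3200.00, centroid at (125.00, 96.00).
top flange: A = 160 × 28 = 4480.00, centroid at (125.00, 190.00).
ΣA = 11680.00 mm²
ΣAX̄ = (4000.00)(125.00) + (3200.00)(125.00) + (4480.00)(125.00) = 1460000.00 mm³
ΣAȲ = (4000.00)(8.00) + (3200.00)(96.00) + (4480.00)(190.00) = 1190400.00 mm³
X̄ = 1460000.00 / 11680.00 = 125.00 mm
Ȳ = 1190400.00 / 11680.00 = 101.92 mm

X̄ = 125.00 mm, Ȳ = 101.92 mm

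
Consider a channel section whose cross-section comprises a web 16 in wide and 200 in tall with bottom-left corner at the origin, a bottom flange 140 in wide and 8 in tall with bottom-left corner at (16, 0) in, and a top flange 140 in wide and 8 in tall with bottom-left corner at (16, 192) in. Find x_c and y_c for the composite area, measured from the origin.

web: A = 16 × 200 = 3200.00, centroid at (8.00, 100.00).
bottom flange: A = 140 × 8 = 1120.00, centroid at (86.00, 4.00).
top flange: A = 140 × 8 = 1120.00, centroid at (86.00, 196.00).
ΣA = 5440.00 in²
ΣAx_c = (3200.00)(8.00) + (1120.00)(86.00) + (1120.00)(86.00) = 218240.00 in³
ΣAy_c = (3200.00)(100.00) + (1120.00)(4.00) + (1120.00)(196.00) = 544000.00 in³
x_c = 218240.00 / 5440.00 = 40.12 in
y_c = 544000.00 / 5440.00 = 100.00 in

x_c = 40.12 in, y_c = 100.00 in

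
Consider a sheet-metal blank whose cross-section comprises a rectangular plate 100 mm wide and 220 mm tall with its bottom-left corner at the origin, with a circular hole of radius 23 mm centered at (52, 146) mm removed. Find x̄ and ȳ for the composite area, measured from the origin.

x̄ = 49.84 mm, ȳ = 107.06 mm

plate: A = 100 × 220 = 22000.00, centroid at (50.00, 110.00).
hole: A = −π·23² = -1661.90, centroid at (52.00, 146.00).
ΣA = 20338.10 mm², ΣAx̄ = 1013581.07 mm³, ΣAȳ = 2177362.23 mm³.
x̄ = 1013581.07/20338.10 = 49.84 mm; ȳ = 2177362.23/20338.10 = 107.06 mm.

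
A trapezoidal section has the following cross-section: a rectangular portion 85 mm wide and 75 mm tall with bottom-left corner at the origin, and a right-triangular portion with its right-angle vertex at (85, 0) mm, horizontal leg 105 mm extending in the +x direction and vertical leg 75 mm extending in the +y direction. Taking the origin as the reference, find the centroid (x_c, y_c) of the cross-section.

x_c = 72.09 mm, y_c = 32.73 mm

rectangular portion: A = 85 × 75 = 6375.00, centroid at (42.50, 37.50).
triangular portion: A = ½·105·75 = 3937.50, centroid at (120.00, 25.00).
ΣA = 10312.50 mm², ΣAx_c = 743437.50 mm³, ΣAy_c = 337500.00 mm³.
x_c = 743437.50/10312.50 = 72.09 mm; y_c = 337500.00/10312.50 = 32.73 mm.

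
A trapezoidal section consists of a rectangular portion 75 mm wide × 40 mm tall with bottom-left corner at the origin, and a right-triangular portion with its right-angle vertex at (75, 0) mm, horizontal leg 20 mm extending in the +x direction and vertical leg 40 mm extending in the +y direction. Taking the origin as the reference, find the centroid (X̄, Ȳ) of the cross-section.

rectangular portion: A = 75 × 40 = 3000.00, centroid at (37.50, 20.00).
triangular portion: A = ½·20·40 = 400.00, centroid at (81.67, 13.33).
ΣA = 3400.00 mm²
ΣAX̄ = (3000.00)(37.50) + (400.00)(81.67) = 145166.67 mm³
ΣAȲ = (3000.00)(20.00) + (400.00)(13.33) = 65333.33 mm³
X̄ = 145166.67 / 3400.00 = 42.70 mm
Ȳ = 65333.33 / 3400.00 = 19.22 mm

X̄ = 42.70 mm, Ȳ = 19.22 mm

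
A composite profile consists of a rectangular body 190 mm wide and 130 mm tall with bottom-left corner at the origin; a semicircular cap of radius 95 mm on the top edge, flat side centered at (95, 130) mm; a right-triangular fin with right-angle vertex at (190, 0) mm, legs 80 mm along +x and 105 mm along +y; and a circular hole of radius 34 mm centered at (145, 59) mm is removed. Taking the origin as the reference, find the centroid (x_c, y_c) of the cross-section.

rectangular body: A = 190 × 130 = 24700.00, centroid at (95.00, 65.00).
semicircular top: A = ½π·95² = 14176.44, centroid at (95.00, 170.32).
triangular fin: A = ½·80·105 = 4200.00, centroid at (216.67, 35.00).
hole: A = −π·34² = -3631.68, centroid at (145.00, 59.00).
ΣA = 39444.76 mm²
ΣAx_c = (24700.00)(95.00) + (14176.44)(95.00) + (4200.00)(216.67) + (-3631.68)(145.00) = 4076667.74 mm³
ΣAy_c = (24700.00)(65.00) + (14176.44)(170.32) + (4200.00)(35.00) + (-3631.68)(59.00) = 3952750.94 mm³
x_c = 4076667.74 / 39444.76 = 103.35 mm
y_c = 3952750.94 / 39444.76 = 100.21 mm

x_c = 103.35 mm, y_c = 100.21 mm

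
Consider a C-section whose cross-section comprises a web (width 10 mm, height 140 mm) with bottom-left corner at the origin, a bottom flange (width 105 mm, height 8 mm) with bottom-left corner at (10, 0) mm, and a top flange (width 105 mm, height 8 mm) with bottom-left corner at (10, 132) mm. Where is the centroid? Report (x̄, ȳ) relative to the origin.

x̄ = 36.36 mm, ȳ = 70.00 mm

Part | A | x̄ᵢ | ȳᵢ | A·x̄ᵢ | A·ȳᵢ
web | 1400.00 | 5.00 | 70.00 | 7000.00 | 98000.00
bottom flange | 840.00 | 62.50 | 4.00 | 52500.00 | 3360.00
top flange | 840.00 | 62.50 | 136.00 | 52500.00 | 114240.00
Σ | 3080.00 |  |  | 112000.00 | 215600.00
x̄ = 112000.00 / 3080.00 = 36.36 mm
ȳ = 215600.00 / 3080.00 = 70.00 mm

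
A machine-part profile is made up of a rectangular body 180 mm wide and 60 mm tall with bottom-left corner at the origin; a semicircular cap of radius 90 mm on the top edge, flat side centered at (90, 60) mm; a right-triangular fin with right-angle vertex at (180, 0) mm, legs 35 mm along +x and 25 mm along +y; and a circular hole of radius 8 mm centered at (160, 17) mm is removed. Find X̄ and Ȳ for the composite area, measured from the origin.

rectangular body: A = 180 × 60 = 10800.00, centroid at (90.00, 30.00).
semicircular top: A = ½π·90² = 12723.45, centroid at (90.00, 98.20).
triangular fin: A = ½·35·25 = 437.50, centroid at (191.67, 8.33).
hole: A = −π·8² = -201.06, centroid at (160.00, 17.00).
ΣA = 23759.89 mm², ΣAX̄ = 2168794.78 mm³, ΣAȲ = 1573634.80 mm³.
X̄ = 2168794.78/23759.89 = 91.28 mm; Ȳ = 1573634.80/23759.89 = 66.23 mm.

X̄ = 91.28 mm, Ȳ = 66.23 mm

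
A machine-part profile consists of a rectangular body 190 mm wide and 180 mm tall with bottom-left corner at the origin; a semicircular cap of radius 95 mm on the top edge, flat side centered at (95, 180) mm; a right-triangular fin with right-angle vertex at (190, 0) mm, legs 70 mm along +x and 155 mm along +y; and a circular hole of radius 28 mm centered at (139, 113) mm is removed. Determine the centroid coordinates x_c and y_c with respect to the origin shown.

rectangular body: A = 190 × 180 = 34200.00, centroid at (95.00, 90.00).
semicircular top: A = ½π·95² = 14176.44, centroid at (95.00, 220.32).
triangular fin: A = ½·70·155 = 5425.00, centroid at (213.33, 51.67).
hole: A = −π·28² = -2463.01, centroid at (139.00, 113.00).
ΣA = 51338.43 mm², ΣAx_c = 5410736.63 mm³, ΣAy_c = 6203313.66 mm³.
x_c = 5410736.63/51338.43 = 105.39 mm; y_c = 6203313.66/51338.43 = 120.83 mm.

x_c = 105.39 mm, y_c = 120.83 mm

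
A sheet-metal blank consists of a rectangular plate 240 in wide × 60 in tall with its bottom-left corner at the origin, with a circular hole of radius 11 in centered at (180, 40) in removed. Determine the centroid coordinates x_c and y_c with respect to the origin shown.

Part | A | x̄ᵢ | ȳᵢ | A·x̄ᵢ | A·ȳᵢ
plate | 14400.00 | 120.00 | 30.00 | 1728000.00 | 432000.00
hole | -380.13 | 180.00 | 40.00 | -68423.89 | -15205.31
Σ | 14019.87 |  |  | 1659576.11 | 416794.69
x_c = 1659576.11 / 14019.87 = 118.37 in
y_c = 416794.69 / 14019.87 = 29.73 in

x_c = 118.37 in, y_c = 29.73 in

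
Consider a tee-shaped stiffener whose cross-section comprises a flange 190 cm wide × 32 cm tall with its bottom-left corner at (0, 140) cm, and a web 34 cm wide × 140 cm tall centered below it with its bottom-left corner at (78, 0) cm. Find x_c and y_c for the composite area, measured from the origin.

x_c = 95.00 cm, y_c = 118.24 cm

web: A = 34 × 140 = 4760.00, centroid at (95.00, 70.00).
flange: A = 190 × 32 = 6080.00, centroid at (95.00, 156.00).
ΣA = 10840.00 cm²
ΣAx_c = (4760.00)(95.00) + (6080.00)(95.00) = 1029800.00 cm³
ΣAy_c = (4760.00)(70.00) + (6080.00)(156.00) = 1281680.00 cm³
x_c = 1029800.00 / 10840.00 = 95.00 cm
y_c = 1281680.00 / 10840.00 = 118.24 cm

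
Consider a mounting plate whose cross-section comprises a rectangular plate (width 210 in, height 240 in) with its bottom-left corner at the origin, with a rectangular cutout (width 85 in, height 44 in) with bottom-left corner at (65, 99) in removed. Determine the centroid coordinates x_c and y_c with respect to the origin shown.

x_c = 104.80 in, y_c = 119.92 in

plate: A = 210 × 240 = 50400.00, centroid at (105.00, 120.00).
hole: A = −(85 × 44) = -3740.00, centroid at (107.50, 121.00).
ΣA = 46660.00 in²
ΣAx_c = (50400.00)(105.00) + (-3740.00)(107.50) = 4889950.00 in³
ΣAy_c = (50400.00)(120.00) + (-3740.00)(121.00) = 5595460.00 in³
x_c = 4889950.00 / 46660.00 = 104.80 in
y_c = 5595460.00 / 46660.00 = 119.92 in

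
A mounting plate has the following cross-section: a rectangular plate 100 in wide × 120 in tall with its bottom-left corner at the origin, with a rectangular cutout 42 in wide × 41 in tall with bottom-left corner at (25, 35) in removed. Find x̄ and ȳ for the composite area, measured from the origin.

Part | A | x̄ᵢ | ȳᵢ | A·x̄ᵢ | A·ȳᵢ
plate | 12000.00 | 50.00 | 60.00 | 600000.00 | 720000.00
hole | -1722.00 | 46.00 | 55.50 | -79212.00 | -95571.00
Σ | 10278.00 |  |  | 520788.00 | 624429.00
x̄ = 520788.00 / 10278.00 = 50.67 in
ȳ = 624429.00 / 10278.00 = 60.75 in

x̄ = 50.67 in, ȳ = 60.75 in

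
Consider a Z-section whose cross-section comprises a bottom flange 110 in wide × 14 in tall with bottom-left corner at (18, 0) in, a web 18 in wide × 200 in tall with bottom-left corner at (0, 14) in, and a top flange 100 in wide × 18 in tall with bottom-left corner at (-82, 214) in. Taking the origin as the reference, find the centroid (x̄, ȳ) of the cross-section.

bottom flange: A = 110 × 14 = 1540.00, centroid at (73.00, 7.00).
web: A = 18 × 200 = 3600.00, centroid at (9.00, 114.00).
top flange: A = 100 × 18 = 1800.00, centroid at (-32.00, 223.00).
ΣA = 6940.00 in², ΣAx̄ = 87220.00 in³, ΣAȳ = 822580.00 in³.
x̄ = 87220.00/6940.00 = 12.57 in; ȳ = 822580.00/6940.00 = 118.53 in.

x̄ = 12.57 in, ȳ = 118.53 in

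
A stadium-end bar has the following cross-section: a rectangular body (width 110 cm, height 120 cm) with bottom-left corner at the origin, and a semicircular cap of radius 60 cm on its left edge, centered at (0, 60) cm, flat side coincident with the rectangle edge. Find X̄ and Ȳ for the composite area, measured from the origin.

rectangular body: A = 110 × 120 = 13200.00, centroid at (55.00, 60.00).
semicircular end: A = ½π·60² = 5654.87, centroid at (-25.46, 60.00).
ΣA = 18854.87 cm²
ΣAX̄ = (13200.00)(55.00) + (5654.87)(-25.46) = 582000.00 cm³
ΣAȲ = (13200.00)(60.00) + (5654.87)(60.00) = 1131292.01 cm³
X̄ = 582000.00 / 18854.87 = 30.87 cm
Ȳ = 1131292.01 / 18854.87 = 60.00 cm

X̄ = 30.87 cm, Ȳ = 60.00 cm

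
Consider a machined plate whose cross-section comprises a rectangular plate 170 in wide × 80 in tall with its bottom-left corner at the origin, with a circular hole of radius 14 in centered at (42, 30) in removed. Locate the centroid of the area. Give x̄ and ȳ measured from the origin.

x̄ = 87.04 in, ȳ = 40.47 in

Part | A | x̄ᵢ | ȳᵢ | A·x̄ᵢ | A·ȳᵢ
plate | 13600.00 | 85.00 | 40.00 | 1156000.00 | 544000.00
hole | -615.75 | 42.00 | 30.00 | -25861.59 | -18472.56
Σ | 12984.25 |  |  | 1130138.41 | 525527.44
x̄ = 1130138.41 / 12984.25 = 87.04 in
ȳ = 525527.44 / 12984.25 = 40.47 in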